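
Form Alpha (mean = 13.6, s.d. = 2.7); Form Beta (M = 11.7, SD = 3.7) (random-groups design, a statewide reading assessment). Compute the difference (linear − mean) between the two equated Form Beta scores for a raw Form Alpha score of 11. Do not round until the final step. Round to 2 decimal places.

-0.96

Mean-equated: 11 + (11.7 − 13.6) = 9.10
Linear-equated: (3.7/2.7)(11 − 13.6) + 11.7 = 8.137
Difference = 8.137 − 9.10 = -0.96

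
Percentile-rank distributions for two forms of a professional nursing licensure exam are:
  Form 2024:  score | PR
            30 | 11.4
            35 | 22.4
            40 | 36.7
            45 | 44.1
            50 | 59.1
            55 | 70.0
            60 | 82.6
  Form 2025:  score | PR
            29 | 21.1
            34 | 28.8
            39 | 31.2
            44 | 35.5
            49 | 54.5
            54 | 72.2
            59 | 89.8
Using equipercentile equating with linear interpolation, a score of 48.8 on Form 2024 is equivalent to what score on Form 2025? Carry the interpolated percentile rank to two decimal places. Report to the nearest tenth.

PR of 48.8 on Form 2024: 44.1 + (48.8 − 45)/(50 − 45) × (59.1 − 44.1) = 55.50
On Form 2025, PR 55.50 falls between score 49 (PR 54.5) and 54 (PR 72.2).
Interpolate: 49 + (55.50 − 54.5)/(72.2 − 54.5) × (54 − 49) = 49.3

49.3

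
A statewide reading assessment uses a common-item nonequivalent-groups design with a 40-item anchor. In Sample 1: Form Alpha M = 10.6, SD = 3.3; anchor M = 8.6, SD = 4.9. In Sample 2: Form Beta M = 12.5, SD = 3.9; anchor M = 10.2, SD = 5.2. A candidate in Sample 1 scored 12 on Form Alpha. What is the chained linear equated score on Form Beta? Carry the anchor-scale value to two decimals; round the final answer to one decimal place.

12.9

Form Alpha → anchor (Sample 1): v = (4.9/3.3)(12 − 10.6) + 8.6 = 10.68
anchor → Form Beta (Sample 2): y = (3.9/5.2)(10.68 − 10.2) + 12.5 = 12.9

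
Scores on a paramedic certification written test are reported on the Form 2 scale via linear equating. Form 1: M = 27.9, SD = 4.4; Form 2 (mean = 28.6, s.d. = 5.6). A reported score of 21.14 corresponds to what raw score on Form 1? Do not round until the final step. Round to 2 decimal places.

Invert y = (SD_Y/SD_X)(x − M_X) + M_Y:
x = (SD_X/SD_Y)(y − M_Y) + M_X = (4.4/5.6)(21.14 − 28.6) + 27.9
x = 0.785714 × -7.460 + 27.9 = 22.04

22.04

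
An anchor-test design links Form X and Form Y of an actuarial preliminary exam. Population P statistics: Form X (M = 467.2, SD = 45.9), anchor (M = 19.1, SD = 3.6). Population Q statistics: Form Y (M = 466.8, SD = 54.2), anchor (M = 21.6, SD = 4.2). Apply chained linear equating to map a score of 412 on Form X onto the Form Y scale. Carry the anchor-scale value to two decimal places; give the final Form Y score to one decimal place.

Form X → anchor (Population P): v = (3.6/45.9)(412 − 467.2) + 19.1 = 14.77
anchor → Form Y (Population Q): y = (54.2/4.2)(14.77 − 21.6) + 466.8 = 378.7

378.7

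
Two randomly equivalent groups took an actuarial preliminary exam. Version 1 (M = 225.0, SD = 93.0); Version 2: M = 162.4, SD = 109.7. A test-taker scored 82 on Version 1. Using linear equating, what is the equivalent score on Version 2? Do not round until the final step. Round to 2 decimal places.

-6.28

Linear equating: y = (SD_Y/SD_X)(x − M_X) + M_Y
y = (109.7/93.0)(82 − 225.0) + 162.4
y = 1.179570 × -143.0 + 162.4 = -168.6785 + 162.4 = -6.28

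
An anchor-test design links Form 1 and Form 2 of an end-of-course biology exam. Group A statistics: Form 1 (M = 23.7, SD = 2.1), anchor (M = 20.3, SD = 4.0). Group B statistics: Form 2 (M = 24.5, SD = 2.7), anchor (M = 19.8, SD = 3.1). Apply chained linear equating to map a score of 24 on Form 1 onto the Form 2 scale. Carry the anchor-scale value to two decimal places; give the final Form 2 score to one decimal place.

Form 1 → anchor (Group A): v = (4.0/2.1)(24 − 23.7) + 20.3 = 20.87
anchor → Form 2 (Group B): y = (2.7/3.1)(20.87 − 19.8) + 24.5 = 25.4

25.4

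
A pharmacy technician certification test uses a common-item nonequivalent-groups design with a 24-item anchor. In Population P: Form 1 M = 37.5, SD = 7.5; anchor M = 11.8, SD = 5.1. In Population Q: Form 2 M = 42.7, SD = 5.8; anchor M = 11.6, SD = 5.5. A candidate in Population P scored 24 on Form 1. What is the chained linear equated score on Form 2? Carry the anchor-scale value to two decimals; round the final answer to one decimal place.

33.2

Form 1 → anchor (Population P): v = (5.1/7.5)(24 − 37.5) + 11.8 = 2.62
anchor → Form 2 (Population Q): y = (5.8/5.5)(2.62 − 11.6) + 42.7 = 33.2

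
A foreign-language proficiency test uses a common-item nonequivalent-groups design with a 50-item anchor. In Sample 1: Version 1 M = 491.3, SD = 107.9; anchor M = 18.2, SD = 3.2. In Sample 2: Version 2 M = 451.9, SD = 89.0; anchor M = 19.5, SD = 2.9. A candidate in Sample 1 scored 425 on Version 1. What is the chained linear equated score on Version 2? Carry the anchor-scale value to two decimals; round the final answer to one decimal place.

Version 1 → anchor (Sample 1): v = (3.2/107.9)(425 − 491.3) + 18.2 = 16.23
anchor → Version 2 (Sample 2): y = (89.0/2.9)(16.23 − 19.5) + 451.9 = 351.5

351.5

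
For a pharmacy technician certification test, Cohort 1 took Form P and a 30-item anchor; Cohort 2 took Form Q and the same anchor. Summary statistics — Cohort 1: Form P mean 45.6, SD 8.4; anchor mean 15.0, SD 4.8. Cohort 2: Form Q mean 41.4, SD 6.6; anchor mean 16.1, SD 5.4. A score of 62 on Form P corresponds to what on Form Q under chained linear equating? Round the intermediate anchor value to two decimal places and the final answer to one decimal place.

51.5

Form P → anchor (Cohort 1): v = (4.8/8.4)(62 − 45.6) + 15.0 = 24.37
anchor → Form Q (Cohort 2): y = (6.6/5.4)(24.37 − 16.1) + 41.4 = 51.5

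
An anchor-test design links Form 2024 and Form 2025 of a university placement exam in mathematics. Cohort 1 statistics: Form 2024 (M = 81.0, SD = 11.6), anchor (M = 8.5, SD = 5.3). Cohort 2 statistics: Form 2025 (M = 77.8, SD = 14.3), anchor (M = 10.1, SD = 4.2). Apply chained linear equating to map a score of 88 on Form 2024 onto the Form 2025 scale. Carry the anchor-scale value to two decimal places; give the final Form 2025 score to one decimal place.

Form 2024 → anchor (Cohort 1): v = (5.3/11.6)(88 − 81.0) + 8.5 = 11.70
anchor → Form 2025 (Cohort 2): y = (14.3/4.2)(11.70 − 10.1) + 77.8 = 83.2

83.2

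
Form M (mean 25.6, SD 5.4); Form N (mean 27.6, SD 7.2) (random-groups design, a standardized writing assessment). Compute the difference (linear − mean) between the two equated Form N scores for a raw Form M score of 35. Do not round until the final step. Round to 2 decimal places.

3.13

Mean-equated: 35 + (27.6 − 25.6) = 37.00
Linear-equated: (7.2/5.4)(35 − 25.6) + 27.6 = 40.133
Difference = 40.133 − 37.00 = 3.13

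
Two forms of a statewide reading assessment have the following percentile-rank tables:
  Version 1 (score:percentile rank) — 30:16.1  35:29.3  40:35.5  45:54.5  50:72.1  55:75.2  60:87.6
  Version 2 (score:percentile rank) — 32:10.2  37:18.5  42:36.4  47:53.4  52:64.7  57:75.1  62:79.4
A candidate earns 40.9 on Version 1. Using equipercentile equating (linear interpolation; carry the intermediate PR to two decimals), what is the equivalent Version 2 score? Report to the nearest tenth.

42.7

PR of 40.9 on Version 1: 35.5 + (40.9 − 40)/(45 − 40) × (54.5 − 35.5) = 38.92
On Version 2, PR 38.92 falls between score 42 (PR 36.4) and 47 (PR 53.4).
Interpolate: 42 + (38.92 − 36.4)/(53.4 − 36.4) × (47 − 42) = 42.7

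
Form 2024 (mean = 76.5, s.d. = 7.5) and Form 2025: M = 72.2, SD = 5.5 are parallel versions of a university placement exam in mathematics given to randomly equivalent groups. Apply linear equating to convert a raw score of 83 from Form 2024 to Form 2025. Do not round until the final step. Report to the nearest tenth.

77.0

Linear equating: y = (SD_Y/SD_X)(x − M_X) + M_Y
y = (5.5/7.5)(83 − 76.5) + 72.2
y = 0.733333 × 6.5 + 72.2 = 4.7667 + 72.2 = 77.0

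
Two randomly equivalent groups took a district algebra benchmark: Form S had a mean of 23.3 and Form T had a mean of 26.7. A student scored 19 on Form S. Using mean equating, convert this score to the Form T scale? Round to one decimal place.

Mean equating: y = x + (M_Y − M_X) = 19 + (26.7 − 23.3) = 22.4

22.4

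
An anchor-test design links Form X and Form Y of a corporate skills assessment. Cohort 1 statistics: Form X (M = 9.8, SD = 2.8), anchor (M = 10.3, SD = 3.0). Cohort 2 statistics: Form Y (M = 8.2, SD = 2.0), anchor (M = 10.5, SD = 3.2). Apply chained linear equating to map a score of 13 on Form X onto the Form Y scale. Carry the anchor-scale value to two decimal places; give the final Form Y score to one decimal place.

Form X → anchor (Cohort 1): v = (3.0/2.8)(13 − 9.8) + 10.3 = 13.73
anchor → Form Y (Cohort 2): y = (2.0/3.2)(13.73 − 10.5) + 8.2 = 10.2

10.2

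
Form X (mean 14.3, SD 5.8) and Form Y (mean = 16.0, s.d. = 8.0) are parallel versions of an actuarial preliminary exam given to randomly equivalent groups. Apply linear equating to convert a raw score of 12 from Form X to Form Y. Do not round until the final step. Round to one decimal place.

12.8

Linear equating: y = (SD_Y/SD_X)(x − M_X) + M_Y
y = (8.0/5.8)(12 − 14.3) + 16.0
y = 1.379310 × -2.3 + 16.0 = -3.1724 + 16.0 = 12.8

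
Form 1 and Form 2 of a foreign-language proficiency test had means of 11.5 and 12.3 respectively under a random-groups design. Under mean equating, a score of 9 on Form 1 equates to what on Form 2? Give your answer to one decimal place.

9.8

Mean equating: y = x + (M_Y − M_X) = 9 + (12.3 − 11.5) = 9.8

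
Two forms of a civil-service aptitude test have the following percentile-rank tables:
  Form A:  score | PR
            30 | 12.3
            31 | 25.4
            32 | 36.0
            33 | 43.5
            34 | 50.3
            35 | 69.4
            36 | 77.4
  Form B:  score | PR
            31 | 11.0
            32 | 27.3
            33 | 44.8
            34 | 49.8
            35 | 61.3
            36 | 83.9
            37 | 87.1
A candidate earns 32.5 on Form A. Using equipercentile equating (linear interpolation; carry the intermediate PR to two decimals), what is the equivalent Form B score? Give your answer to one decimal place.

PR of 32.5 on Form A: 36.0 + (32.5 − 32)/(33 − 32) × (43.5 − 36.0) = 39.75
On Form B, PR 39.75 falls between score 32 (PR 27.3) and 33 (PR 44.8).
Interpolate: 32 + (39.75 − 27.3)/(44.8 − 27.3) × (33 − 32) = 32.7

32.7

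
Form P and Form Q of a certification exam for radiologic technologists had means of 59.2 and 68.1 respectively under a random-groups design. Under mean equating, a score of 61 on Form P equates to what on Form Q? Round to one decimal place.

69.9

Mean equating: y = x + (M_Y − M_X) = 61 + (68.1 − 59.2) = 69.9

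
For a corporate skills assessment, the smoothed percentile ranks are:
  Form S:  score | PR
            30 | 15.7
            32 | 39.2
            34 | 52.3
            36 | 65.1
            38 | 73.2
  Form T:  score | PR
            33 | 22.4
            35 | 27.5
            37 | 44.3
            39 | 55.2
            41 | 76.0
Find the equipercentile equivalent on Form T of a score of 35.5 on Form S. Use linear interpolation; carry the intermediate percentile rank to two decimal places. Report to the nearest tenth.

39.6

PR of 35.5 on Form S: 52.3 + (35.5 − 34)/(36 − 34) × (65.1 − 52.3) = 61.90
On Form T, PR 61.90 falls between score 39 (PR 55.2) and 41 (PR 76.0).
Interpolate: 39 + (61.90 − 55.2)/(76.0 − 55.2) × (41 − 39) = 39.6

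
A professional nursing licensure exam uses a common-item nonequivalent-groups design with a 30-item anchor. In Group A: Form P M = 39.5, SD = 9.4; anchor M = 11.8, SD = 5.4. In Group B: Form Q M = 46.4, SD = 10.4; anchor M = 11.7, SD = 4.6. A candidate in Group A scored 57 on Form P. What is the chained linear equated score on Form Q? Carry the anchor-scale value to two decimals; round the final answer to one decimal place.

Form P → anchor (Group A): v = (5.4/9.4)(57 − 39.5) + 11.8 = 21.85
anchor → Form Q (Group B): y = (10.4/4.6)(21.85 − 11.7) + 46.4 = 69.3

69.3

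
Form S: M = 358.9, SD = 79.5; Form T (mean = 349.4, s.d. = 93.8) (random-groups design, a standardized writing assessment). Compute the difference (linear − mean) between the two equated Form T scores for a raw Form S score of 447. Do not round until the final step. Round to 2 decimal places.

Mean-equated: 447 + (349.4 − 358.9) = 437.50
Linear-equated: (93.8/79.5)(447 − 358.9) + 349.4 = 453.347
Difference = 453.347 − 437.50 = 15.85

15.85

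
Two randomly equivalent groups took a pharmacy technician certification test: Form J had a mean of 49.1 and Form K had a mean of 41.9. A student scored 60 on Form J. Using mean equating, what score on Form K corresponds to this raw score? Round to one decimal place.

52.8

Mean equating: y = x + (M_Y − M_X) = 60 + (41.9 − 49.1) = 52.8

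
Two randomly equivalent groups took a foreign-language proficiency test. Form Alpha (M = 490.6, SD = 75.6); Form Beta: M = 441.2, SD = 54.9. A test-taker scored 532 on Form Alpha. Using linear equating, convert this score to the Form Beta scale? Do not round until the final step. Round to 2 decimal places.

471.26

Linear equating: y = (SD_Y/SD_X)(x − M_X) + M_Y
y = (54.9/75.6)(532 − 490.6) + 441.2
y = 0.726190 × 41.4 + 441.2 = 30.0643 + 441.2 = 471.26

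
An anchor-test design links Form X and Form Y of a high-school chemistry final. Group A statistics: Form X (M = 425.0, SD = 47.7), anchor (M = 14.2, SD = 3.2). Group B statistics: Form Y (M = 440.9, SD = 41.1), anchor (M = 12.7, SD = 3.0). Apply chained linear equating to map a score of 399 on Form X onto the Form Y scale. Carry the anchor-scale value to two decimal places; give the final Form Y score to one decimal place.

437.6

Form X → anchor (Group A): v = (3.2/47.7)(399 − 425.0) + 14.2 = 12.46
anchor → Form Y (Group B): y = (41.1/3.0)(12.46 − 12.7) + 440.9 = 437.6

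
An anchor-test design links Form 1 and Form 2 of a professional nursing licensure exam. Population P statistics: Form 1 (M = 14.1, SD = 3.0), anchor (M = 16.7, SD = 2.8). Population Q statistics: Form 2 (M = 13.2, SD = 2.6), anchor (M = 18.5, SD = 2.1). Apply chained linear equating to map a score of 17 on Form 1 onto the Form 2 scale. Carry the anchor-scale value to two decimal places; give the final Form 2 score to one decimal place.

Form 1 → anchor (Population P): v = (2.8/3.0)(17 − 14.1) + 16.7 = 19.41
anchor → Form 2 (Population Q): y = (2.6/2.1)(19.41 − 18.5) + 13.2 = 14.3

14.3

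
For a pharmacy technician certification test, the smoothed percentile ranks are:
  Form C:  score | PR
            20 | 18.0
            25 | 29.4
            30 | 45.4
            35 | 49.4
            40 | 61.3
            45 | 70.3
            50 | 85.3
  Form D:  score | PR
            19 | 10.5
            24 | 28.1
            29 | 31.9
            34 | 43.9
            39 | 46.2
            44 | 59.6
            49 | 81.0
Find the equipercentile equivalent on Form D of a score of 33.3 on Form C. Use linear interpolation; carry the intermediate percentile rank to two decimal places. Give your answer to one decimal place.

PR of 33.3 on Form C: 45.4 + (33.3 − 30)/(35 − 30) × (49.4 − 45.4) = 48.04
On Form D, PR 48.04 falls between score 39 (PR 46.2) and 44 (PR 59.6).
Interpolate: 39 + (48.04 − 46.2)/(59.6 − 46.2) × (44 − 39) = 39.7

39.7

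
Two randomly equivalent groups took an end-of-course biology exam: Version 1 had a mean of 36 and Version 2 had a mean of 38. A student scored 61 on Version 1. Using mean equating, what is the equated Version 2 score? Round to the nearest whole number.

63

Mean equating: y = x + (M_Y − M_X) = 61 + (38 − 36) = 63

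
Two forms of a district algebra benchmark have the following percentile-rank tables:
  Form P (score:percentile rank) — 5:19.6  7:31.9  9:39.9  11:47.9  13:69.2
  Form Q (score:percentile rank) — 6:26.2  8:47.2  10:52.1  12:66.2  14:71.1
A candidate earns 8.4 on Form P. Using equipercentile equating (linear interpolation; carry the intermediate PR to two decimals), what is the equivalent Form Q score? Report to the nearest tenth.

PR of 8.4 on Form P: 31.9 + (8.4 − 7)/(9 − 7) × (39.9 − 31.9) = 37.50
On Form Q, PR 37.50 falls between score 6 (PR 26.2) and 8 (PR 47.2).
Interpolate: 6 + (37.50 − 26.2)/(47.2 − 26.2) × (8 − 6) = 7.1

7.1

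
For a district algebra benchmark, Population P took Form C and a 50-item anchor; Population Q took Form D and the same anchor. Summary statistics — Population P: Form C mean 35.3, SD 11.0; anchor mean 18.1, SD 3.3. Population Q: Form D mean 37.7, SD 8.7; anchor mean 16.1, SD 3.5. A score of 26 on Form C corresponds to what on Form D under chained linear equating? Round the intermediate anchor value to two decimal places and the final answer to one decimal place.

35.7

Form C → anchor (Population P): v = (3.3/11.0)(26 − 35.3) + 18.1 = 15.31
anchor → Form D (Population Q): y = (8.7/3.5)(15.31 − 16.1) + 37.7 = 35.7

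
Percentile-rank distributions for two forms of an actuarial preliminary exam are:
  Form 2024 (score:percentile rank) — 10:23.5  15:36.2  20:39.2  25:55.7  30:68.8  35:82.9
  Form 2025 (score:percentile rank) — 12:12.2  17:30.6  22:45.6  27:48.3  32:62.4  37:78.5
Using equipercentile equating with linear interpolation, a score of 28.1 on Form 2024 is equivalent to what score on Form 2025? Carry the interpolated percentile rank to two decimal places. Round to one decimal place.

32.4

PR of 28.1 on Form 2024: 55.7 + (28.1 − 25)/(30 − 25) × (68.8 − 55.7) = 63.82
On Form 2025, PR 63.82 falls between score 32 (PR 62.4) and 37 (PR 78.5).
Interpolate: 32 + (63.82 − 62.4)/(78.5 − 62.4) × (37 − 32) = 32.4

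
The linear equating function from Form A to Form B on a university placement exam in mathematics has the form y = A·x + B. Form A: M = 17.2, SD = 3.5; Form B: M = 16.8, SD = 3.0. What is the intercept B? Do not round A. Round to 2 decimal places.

2.06

A = SD_Y / SD_X = 3.0 / 3.5 = 0.857143
B = M_Y − A·M_X = 16.8 − 0.857143 × 17.2 = 2.06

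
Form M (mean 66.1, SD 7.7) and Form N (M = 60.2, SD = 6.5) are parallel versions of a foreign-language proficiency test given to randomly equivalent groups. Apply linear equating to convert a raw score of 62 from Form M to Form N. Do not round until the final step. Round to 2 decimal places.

Linear equating: y = (SD_Y/SD_X)(x − M_X) + M_Y
y = (6.5/7.7)(62 − 66.1) + 60.2
y = 0.844156 × -4.1 + 60.2 = -3.4610 + 60.2 = 56.74

56.74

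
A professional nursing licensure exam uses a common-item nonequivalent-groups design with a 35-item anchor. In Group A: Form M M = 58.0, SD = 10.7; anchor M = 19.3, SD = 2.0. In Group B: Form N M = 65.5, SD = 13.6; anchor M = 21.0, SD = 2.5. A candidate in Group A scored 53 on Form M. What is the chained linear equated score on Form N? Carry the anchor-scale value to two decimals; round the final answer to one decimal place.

51.2

Form M → anchor (Group A): v = (2.0/10.7)(53 − 58.0) + 19.3 = 18.37
anchor → Form N (Group B): y = (13.6/2.5)(18.37 − 21.0) + 65.5 = 51.2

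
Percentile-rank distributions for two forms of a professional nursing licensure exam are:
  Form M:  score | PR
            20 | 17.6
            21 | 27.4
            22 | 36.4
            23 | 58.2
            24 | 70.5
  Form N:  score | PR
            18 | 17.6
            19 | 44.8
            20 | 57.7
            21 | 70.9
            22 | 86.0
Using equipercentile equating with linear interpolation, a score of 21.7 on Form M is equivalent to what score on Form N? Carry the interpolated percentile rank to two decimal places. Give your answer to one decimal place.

18.6

PR of 21.7 on Form M: 27.4 + (21.7 − 21)/(22 − 21) × (36.4 − 27.4) = 33.70
On Form N, PR 33.70 falls between score 18 (PR 17.6) and 19 (PR 44.8).
Interpolate: 18 + (33.70 − 17.6)/(44.8 − 17.6) × (19 − 18) = 18.6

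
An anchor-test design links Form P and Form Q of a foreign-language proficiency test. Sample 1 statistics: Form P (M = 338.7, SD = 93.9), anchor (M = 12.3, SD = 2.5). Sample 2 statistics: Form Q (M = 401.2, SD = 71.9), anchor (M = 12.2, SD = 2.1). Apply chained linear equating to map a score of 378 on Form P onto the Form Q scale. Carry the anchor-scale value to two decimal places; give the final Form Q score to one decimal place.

Form P → anchor (Sample 1): v = (2.5/93.9)(378 − 338.7) + 12.3 = 13.35
anchor → Form Q (Sample 2): y = (71.9/2.1)(13.35 − 12.2) + 401.2 = 440.6

440.6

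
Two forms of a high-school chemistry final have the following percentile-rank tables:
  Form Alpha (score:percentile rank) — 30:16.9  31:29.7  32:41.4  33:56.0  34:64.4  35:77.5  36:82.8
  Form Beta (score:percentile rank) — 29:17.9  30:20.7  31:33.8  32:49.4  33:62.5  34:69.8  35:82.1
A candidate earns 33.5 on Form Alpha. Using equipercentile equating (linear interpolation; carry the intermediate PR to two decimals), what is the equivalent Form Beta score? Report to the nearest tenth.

32.8

PR of 33.5 on Form Alpha: 56.0 + (33.5 − 33)/(34 − 33) × (64.4 − 56.0) = 60.20
On Form Beta, PR 60.20 falls between score 32 (PR 49.4) and 33 (PR 62.5).
Interpolate: 32 + (60.20 − 49.4)/(62.5 − 49.4) × (33 − 32) = 32.8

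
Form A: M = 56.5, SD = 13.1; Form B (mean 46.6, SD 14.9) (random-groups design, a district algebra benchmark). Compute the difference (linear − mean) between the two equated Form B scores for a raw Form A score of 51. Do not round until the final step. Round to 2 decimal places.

-0.76

Mean-equated: 51 + (46.6 − 56.5) = 41.10
Linear-equated: (14.9/13.1)(51 − 56.5) + 46.6 = 40.344
Difference = 40.344 − 41.10 = -0.76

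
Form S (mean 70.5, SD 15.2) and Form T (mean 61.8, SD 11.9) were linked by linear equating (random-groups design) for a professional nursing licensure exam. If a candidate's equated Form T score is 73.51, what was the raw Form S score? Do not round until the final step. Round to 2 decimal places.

Invert y = (SD_Y/SD_X)(x − M_X) + M_Y:
x = (SD_X/SD_Y)(y − M_Y) + M_X = (15.2/11.9)(73.51 − 61.8) + 70.5
x = 1.277311 × 11.710 + 70.5 = 85.46

85.46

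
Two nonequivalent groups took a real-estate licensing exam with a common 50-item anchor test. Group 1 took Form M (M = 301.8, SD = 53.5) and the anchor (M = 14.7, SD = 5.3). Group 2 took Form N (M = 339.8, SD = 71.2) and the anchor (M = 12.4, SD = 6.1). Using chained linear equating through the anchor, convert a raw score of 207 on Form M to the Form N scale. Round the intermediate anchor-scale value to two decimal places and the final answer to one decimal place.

Form M → anchor (Group 1): v = (5.3/53.5)(207 − 301.8) + 14.7 = 5.31
anchor → Form N (Group 2): y = (71.2/6.1)(5.31 − 12.4) + 339.8 = 257.0

257.0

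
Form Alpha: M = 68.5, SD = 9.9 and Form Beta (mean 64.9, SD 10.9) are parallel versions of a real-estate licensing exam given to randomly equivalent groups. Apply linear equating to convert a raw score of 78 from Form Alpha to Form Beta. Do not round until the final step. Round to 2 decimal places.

Linear equating: y = (SD_Y/SD_X)(x − M_X) + M_Y
y = (10.9/9.9)(78 − 68.5) + 64.9
y = 1.101010 × 9.5 + 64.9 = 10.4596 + 64.9 = 75.36

75.36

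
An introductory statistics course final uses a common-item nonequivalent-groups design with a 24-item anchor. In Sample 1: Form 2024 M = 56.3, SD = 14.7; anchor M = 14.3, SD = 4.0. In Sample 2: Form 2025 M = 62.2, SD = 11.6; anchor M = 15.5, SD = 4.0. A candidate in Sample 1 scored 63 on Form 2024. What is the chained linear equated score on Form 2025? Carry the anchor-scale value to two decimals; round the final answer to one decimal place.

64.0

Form 2024 → anchor (Sample 1): v = (4.0/14.7)(63 − 56.3) + 14.3 = 16.12
anchor → Form 2025 (Sample 2): y = (11.6/4.0)(16.12 − 15.5) + 62.2 = 64.0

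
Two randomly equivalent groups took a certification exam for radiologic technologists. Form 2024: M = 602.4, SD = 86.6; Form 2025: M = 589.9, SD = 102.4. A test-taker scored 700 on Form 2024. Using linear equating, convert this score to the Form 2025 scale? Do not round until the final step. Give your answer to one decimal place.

705.3

Linear equating: y = (SD_Y/SD_X)(x − M_X) + M_Y
y = (102.4/86.6)(700 − 602.4) + 589.9
y = 1.182448 × 97.6 + 589.9 = 115.4069 + 589.9 = 705.3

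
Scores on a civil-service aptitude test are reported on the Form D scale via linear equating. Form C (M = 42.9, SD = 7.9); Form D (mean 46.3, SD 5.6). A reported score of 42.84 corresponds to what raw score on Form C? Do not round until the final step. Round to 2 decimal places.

38.02

Invert y = (SD_Y/SD_X)(x − M_X) + M_Y:
x = (SD_X/SD_Y)(y − M_Y) + M_X = (7.9/5.6)(42.84 − 46.3) + 42.9
x = 1.410714 × -3.460 + 42.9 = 38.02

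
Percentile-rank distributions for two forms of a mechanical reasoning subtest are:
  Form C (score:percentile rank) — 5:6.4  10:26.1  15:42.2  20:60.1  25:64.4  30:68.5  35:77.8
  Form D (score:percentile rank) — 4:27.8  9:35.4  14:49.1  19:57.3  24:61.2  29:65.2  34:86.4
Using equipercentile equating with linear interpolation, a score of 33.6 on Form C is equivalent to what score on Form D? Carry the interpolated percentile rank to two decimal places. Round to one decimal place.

31.4

PR of 33.6 on Form C: 68.5 + (33.6 − 30)/(35 − 30) × (77.8 − 68.5) = 75.20
On Form D, PR 75.20 falls between score 29 (PR 65.2) and 34 (PR 86.4).
Interpolate: 29 + (75.20 − 65.2)/(86.4 − 65.2) × (34 − 29) = 31.4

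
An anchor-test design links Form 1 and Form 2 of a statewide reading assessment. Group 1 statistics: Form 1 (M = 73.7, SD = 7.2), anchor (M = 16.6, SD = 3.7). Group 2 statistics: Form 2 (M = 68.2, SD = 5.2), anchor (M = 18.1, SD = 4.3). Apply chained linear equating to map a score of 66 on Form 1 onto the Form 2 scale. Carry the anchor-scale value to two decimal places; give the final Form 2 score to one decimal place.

Form 1 → anchor (Group 1): v = (3.7/7.2)(66 − 73.7) + 16.6 = 12.64
anchor → Form 2 (Group 2): y = (5.2/4.3)(12.64 − 18.1) + 68.2 = 61.6

61.6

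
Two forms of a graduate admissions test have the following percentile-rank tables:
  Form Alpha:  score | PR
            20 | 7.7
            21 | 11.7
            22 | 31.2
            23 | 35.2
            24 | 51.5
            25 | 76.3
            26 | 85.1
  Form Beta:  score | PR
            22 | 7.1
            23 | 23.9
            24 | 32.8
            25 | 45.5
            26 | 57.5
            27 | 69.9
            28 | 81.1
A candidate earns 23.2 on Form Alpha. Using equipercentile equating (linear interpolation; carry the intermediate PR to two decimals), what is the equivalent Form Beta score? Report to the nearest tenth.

PR of 23.2 on Form Alpha: 35.2 + (23.2 − 23)/(24 − 23) × (51.5 − 35.2) = 38.46
On Form Beta, PR 38.46 falls between score 24 (PR 32.8) and 25 (PR 45.5).
Interpolate: 24 + (38.46 − 32.8)/(45.5 − 32.8) × (25 − 24) = 24.4

24.4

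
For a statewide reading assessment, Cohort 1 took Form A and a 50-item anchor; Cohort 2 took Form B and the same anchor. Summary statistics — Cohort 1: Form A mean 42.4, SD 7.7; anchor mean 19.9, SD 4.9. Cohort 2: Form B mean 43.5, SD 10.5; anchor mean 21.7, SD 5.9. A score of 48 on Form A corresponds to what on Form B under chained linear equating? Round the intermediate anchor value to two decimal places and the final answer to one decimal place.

Form A → anchor (Cohort 1): v = (4.9/7.7)(48 − 42.4) + 19.9 = 23.46
anchor → Form B (Cohort 2): y = (10.5/5.9)(23.46 − 21.7) + 43.5 = 46.6

46.6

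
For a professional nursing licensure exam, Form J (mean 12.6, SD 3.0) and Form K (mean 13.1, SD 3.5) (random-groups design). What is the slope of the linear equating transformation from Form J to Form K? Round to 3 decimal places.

1.167

A = SD_Y / SD_X = 3.5 / 3.0 = 1.167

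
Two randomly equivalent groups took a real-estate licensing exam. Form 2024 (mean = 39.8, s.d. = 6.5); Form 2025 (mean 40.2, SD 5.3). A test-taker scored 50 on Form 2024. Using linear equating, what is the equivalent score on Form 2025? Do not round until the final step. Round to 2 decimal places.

48.52

Linear equating: y = (SD_Y/SD_X)(x − M_X) + M_Y
y = (5.3/6.5)(50 − 39.8) + 40.2
y = 0.815385 × 10.2 + 40.2 = 8.3169 + 40.2 = 48.52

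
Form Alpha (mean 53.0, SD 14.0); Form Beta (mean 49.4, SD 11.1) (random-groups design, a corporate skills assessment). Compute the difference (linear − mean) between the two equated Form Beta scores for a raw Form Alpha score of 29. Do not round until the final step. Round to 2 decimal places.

4.97

Mean-equated: 29 + (49.4 − 53.0) = 25.40
Linear-equated: (11.1/14.0)(29 − 53.0) + 49.4 = 30.371
Difference = 30.371 − 25.40 = 4.97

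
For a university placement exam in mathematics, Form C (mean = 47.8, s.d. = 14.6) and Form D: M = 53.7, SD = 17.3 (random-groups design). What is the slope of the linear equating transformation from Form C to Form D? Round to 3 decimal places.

A = SD_Y / SD_X = 17.3 / 14.6 = 1.185

1.185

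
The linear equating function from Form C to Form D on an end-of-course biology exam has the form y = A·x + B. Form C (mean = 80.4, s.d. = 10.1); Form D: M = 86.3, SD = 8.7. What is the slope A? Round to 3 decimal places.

0.861

A = SD_Y / SD_X = 8.7 / 10.1 = 0.861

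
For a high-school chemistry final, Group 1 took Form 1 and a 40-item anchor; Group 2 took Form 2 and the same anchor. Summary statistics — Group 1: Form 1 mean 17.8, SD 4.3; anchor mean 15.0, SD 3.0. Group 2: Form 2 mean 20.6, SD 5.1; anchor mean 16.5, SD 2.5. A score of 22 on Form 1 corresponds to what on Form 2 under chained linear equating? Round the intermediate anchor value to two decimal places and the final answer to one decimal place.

Form 1 → anchor (Group 1): v = (3.0/4.3)(22 − 17.8) + 15.0 = 17.93
anchor → Form 2 (Group 2): y = (5.1/2.5)(17.93 − 16.5) + 20.6 = 23.5

23.5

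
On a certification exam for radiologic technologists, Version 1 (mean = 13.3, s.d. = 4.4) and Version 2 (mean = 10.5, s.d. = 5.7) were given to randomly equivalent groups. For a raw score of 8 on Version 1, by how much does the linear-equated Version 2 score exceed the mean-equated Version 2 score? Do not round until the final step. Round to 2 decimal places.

-1.57

Mean-equated: 8 + (10.5 − 13.3) = 5.20
Linear-equated: (5.7/4.4)(8 − 13.3) + 10.5 = 3.634
Difference = 3.634 − 5.20 = -1.57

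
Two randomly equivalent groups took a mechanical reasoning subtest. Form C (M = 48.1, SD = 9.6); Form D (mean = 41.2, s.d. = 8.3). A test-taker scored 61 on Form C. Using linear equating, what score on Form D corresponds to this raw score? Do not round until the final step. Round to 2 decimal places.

Linear equating: y = (SD_Y/SD_X)(x − M_X) + M_Y
y = (8.3/9.6)(61 − 48.1) + 41.2
y = 0.864583 × 12.9 + 41.2 = 11.1531 + 41.2 = 52.35

52.35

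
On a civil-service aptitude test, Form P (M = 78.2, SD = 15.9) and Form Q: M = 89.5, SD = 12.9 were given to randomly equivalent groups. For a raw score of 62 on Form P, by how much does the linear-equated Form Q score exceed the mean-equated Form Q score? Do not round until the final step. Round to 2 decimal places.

Mean-equated: 62 + (89.5 − 78.2) = 73.30
Linear-equated: (12.9/15.9)(62 − 78.2) + 89.5 = 76.357
Difference = 76.357 − 73.30 = 3.06

3.06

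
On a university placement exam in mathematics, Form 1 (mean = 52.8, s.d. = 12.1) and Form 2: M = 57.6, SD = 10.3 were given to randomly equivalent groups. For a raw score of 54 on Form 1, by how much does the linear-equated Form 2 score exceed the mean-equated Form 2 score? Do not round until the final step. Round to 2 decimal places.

Mean-equated: 54 + (57.6 − 52.8) = 58.80
Linear-equated: (10.3/12.1)(54 − 52.8) + 57.6 = 58.621
Difference = 58.621 − 58.80 = -0.18

-0.18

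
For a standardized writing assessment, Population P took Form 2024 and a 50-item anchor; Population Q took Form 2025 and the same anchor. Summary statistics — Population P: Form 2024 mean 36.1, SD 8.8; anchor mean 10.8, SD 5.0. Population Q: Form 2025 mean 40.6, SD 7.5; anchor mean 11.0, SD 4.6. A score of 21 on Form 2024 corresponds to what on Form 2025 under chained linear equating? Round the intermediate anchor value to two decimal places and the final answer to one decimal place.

26.3

Form 2024 → anchor (Population P): v = (5.0/8.8)(21 − 36.1) + 10.8 = 2.22
anchor → Form 2025 (Population Q): y = (7.5/4.6)(2.22 − 11.0) + 40.6 = 26.3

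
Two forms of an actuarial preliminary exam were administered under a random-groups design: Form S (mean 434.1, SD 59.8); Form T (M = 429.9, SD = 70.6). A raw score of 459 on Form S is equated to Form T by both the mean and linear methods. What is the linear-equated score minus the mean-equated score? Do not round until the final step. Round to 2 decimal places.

4.50

Mean-equated: 459 + (429.9 − 434.1) = 454.80
Linear-equated: (70.6/59.8)(459 − 434.1) + 429.9 = 459.297
Difference = 459.297 − 454.80 = 4.50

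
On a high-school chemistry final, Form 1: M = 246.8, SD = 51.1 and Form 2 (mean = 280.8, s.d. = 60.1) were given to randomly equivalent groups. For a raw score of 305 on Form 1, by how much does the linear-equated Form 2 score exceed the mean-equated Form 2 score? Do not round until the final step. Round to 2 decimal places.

Mean-equated: 305 + (280.8 − 246.8) = 339.00
Linear-equated: (60.1/51.1)(305 − 246.8) + 280.8 = 349.250
Difference = 349.250 − 339.00 = 10.25

10.25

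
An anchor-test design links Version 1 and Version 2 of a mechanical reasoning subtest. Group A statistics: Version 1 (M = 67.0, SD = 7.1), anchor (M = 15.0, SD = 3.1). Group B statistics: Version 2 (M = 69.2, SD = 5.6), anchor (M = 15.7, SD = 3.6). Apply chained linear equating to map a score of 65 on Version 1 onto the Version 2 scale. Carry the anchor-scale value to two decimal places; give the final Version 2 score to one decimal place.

66.8

Version 1 → anchor (Group A): v = (3.1/7.1)(65 − 67.0) + 15.0 = 14.13
anchor → Version 2 (Group B): y = (5.6/3.6)(14.13 − 15.7) + 69.2 = 66.8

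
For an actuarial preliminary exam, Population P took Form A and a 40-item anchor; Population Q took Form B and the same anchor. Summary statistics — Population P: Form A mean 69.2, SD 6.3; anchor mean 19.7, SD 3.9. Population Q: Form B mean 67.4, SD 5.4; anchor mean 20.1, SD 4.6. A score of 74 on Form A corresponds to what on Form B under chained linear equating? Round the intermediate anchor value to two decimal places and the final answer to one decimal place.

70.4

Form A → anchor (Population P): v = (3.9/6.3)(74 − 69.2) + 19.7 = 22.67
anchor → Form B (Population Q): y = (5.4/4.6)(22.67 − 20.1) + 67.4 = 70.4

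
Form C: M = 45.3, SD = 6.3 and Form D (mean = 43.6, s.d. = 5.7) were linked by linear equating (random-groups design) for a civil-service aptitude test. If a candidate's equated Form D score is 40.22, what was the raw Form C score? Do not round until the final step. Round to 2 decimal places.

Invert y = (SD_Y/SD_X)(x − M_X) + M_Y:
x = (SD_X/SD_Y)(y − M_Y) + M_X = (6.3/5.7)(40.22 − 43.6) + 45.3
x = 1.105263 × -3.380 + 45.3 = 41.56

41.56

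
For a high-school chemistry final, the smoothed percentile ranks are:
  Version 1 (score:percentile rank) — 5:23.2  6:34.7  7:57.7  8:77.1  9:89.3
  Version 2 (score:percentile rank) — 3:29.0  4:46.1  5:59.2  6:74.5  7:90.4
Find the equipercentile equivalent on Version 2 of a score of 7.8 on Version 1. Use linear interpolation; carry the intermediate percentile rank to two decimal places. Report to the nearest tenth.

PR of 7.8 on Version 1: 57.7 + (7.8 − 7)/(8 − 7) × (77.1 − 57.7) = 73.22
On Version 2, PR 73.22 falls between score 5 (PR 59.2) and 6 (PR 74.5).
Interpolate: 5 + (73.22 − 59.2)/(74.5 − 59.2) × (6 − 5) = 5.9

5.9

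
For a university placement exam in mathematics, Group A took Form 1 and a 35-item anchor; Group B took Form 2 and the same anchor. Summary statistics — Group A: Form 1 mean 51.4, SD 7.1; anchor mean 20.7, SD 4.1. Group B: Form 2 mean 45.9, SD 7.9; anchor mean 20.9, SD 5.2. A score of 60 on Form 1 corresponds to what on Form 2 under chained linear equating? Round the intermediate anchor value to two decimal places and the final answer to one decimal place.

Form 1 → anchor (Group A): v = (4.1/7.1)(60 − 51.4) + 20.7 = 25.67
anchor → Form 2 (Group B): y = (7.9/5.2)(25.67 − 20.9) + 45.9 = 53.1

53.1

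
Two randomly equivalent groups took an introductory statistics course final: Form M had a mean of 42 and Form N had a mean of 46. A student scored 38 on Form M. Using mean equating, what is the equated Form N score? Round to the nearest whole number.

Mean equating: y = x + (M_Y − M_X) = 38 + (46 − 42) = 42

42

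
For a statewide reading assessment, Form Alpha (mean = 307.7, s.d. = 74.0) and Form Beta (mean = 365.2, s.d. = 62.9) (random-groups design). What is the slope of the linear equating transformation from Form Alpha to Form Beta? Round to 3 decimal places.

0.850

A = SD_Y / SD_X = 62.9 / 74.0 = 0.850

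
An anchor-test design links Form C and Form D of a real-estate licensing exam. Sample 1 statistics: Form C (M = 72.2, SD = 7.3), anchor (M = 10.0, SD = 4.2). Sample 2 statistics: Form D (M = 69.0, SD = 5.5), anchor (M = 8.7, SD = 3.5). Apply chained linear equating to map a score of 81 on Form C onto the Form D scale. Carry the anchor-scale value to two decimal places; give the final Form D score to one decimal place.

79.0

Form C → anchor (Sample 1): v = (4.2/7.3)(81 − 72.2) + 10.0 = 15.06
anchor → Form D (Sample 2): y = (5.5/3.5)(15.06 − 8.7) + 69.0 = 79.0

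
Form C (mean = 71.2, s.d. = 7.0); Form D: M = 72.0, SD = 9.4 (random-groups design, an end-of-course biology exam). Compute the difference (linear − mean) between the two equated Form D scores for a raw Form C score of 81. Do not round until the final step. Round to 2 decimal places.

Mean-equated: 81 + (72.0 − 71.2) = 81.80
Linear-equated: (9.4/7.0)(81 − 71.2) + 72.0 = 85.160
Difference = 85.160 − 81.80 = 3.36

3.36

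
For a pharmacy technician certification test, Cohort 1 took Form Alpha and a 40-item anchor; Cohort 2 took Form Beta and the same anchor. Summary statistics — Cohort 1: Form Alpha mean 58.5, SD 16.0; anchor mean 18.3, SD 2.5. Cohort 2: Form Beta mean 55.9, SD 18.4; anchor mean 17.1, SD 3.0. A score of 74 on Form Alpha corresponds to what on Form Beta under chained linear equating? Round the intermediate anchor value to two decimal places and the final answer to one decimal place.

Form Alpha → anchor (Cohort 1): v = (2.5/16.0)(74 − 58.5) + 18.3 = 20.72
anchor → Form Beta (Cohort 2): y = (18.4/3.0)(20.72 − 17.1) + 55.9 = 78.1

78.1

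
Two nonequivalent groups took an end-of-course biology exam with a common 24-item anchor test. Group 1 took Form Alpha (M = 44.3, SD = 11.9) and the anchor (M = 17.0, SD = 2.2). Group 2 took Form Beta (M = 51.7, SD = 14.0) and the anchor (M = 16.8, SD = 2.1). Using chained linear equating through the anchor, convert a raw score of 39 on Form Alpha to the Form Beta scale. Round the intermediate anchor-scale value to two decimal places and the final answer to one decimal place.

46.5

Form Alpha → anchor (Group 1): v = (2.2/11.9)(39 − 44.3) + 17.0 = 16.02
anchor → Form Beta (Group 2): y = (14.0/2.1)(16.02 − 16.8) + 51.7 = 46.5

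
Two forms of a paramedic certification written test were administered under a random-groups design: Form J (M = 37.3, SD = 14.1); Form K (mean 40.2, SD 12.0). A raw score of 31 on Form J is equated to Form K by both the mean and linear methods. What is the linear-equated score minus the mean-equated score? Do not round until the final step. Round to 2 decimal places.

0.94

Mean-equated: 31 + (40.2 − 37.3) = 33.90
Linear-equated: (12.0/14.1)(31 − 37.3) + 40.2 = 34.838
Difference = 34.838 − 33.90 = 0.94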